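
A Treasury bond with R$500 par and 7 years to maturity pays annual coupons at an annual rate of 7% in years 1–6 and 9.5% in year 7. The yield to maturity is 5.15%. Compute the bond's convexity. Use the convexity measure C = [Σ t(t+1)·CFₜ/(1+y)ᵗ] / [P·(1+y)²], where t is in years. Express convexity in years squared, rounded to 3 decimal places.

39.696

With y = 0.0515:
  t   CF        PV=CF/(1+0.0515)^t    t·PV        t(t+1)·PV
  1        35.00        33.2858        33.2858          66.5716
  2        35.00        31.6555        63.3110         189.9331
  3        35.00        30.1051        90.3153         361.2613
  4        35.00        28.6306       114.5225         572.6126
  5        35.00        27.2284       136.1419         816.8511
  6        35.00        25.8948       155.3687       1,087.5812
  7       547.50       385.2292     2,696.6043      21,572.8345
  Σ                    562.0294     3,289.5496      24,667.6454
P = 562.0294.
Convexity = Σ t(t+1)·PV / [P·(1+y)²] = 24,667.6454 / (562.0294 × 1.105652) = 39.69631.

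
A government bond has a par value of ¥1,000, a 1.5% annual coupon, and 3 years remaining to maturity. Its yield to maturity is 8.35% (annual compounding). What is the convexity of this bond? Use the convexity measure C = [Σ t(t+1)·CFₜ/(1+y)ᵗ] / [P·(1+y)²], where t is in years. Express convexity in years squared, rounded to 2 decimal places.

With y = 0.0835:
  t   CF        PV=CF/(1+0.0835)^t    t·PV        t(t+1)·PV
  1        15.00        13.8440        13.8440          27.6880
  2        15.00        12.7771        25.5543          76.6628
  3     1,015.00       797.9566     2,393.8699       9,575.4797
  Σ                    824.5778     2,433.2682       9,679.8306
P = 824.5778.
Convexity = Σ t(t+1)·PV / [P·(1+y)²] = 9,679.8306 / (824.5778 × 1.173972) = 9.99950.

10.00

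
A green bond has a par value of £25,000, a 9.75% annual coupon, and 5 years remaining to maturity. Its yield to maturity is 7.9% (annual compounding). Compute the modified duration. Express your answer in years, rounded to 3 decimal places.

Periodic yield y = 0.079. First find Macaulay duration:
  t   CF        PV=CF/(1+0.079)^t    t·PV
  1     2,437.50     2,259.0361     2,259.0361
  2     2,437.50     2,093.6387     4,187.2774
  3     2,437.50     1,940.3510     5,821.0529
  4     2,437.50     1,798.2863     7,193.1454
  5    27,437.50    18,760.1935    93,800.9676
  Σ                 26,851.5057   113,261.4794
P = 26,851.5057; Macaulay duration = 113,261.4794 / 26,851.5057 = 4.21807 years.
Modified duration = D_Mac / (1 + y) = 4.21807 / 1.079 = 3.90924 years.

3.909 years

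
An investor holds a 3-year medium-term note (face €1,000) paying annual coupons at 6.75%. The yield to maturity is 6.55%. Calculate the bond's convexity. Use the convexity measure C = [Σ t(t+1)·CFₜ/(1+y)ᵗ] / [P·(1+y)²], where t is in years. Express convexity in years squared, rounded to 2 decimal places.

With y = 0.0655:
  t   CF        PV=CF/(1+0.0655)^t    t·PV        t(t+1)·PV
  1        67.50        63.3505        63.3505         126.7011
  2        67.50        59.4562       118.9123         356.7370
  3     1,067.50       882.4854     2,647.4562      10,589.8246
  Σ                  1,005.2921     2,829.7190      11,073.2627
P = 1,005.2921.
Convexity = Σ t(t+1)·PV / [P·(1+y)²] = 11,073.2627 / (1,005.2921 × 1.135290) = 9.70234.

9.70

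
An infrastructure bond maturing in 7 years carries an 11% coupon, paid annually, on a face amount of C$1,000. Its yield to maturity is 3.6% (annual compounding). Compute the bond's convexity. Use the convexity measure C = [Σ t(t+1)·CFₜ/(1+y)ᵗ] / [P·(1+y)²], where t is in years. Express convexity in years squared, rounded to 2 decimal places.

With y = 0.036:
  t   CF        PV=CF/(1+0.036)^t    t·PV        t(t+1)·PV
  1       110.00       106.1776       106.1776         212.3552
  2       110.00       102.4880       204.9761         614.9282
  3       110.00        98.9267       296.7800       1,187.1201
  4       110.00        95.4891       381.9563       1,909.7814
  5       110.00        92.1709       460.8546       2,765.1275
  6       110.00        88.9681       533.8084       3,736.6588
  7     1,110.00       866.5721     6,066.0045      48,528.0363
  Σ                  1,450.7925     8,050.5575      58,954.0076
P = 1,450.7925.
Convexity = Σ t(t+1)·PV / [P·(1+y)²] = 58,954.0076 / (1,450.7925 × 1.073296) = 37.86069.

37.86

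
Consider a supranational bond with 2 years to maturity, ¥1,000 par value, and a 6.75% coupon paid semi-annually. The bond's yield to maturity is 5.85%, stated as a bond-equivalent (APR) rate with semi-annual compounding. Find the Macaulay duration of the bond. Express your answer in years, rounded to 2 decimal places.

1.91 years

Periodic yield y = 0.02925. Discount each cash flow and weight by its period:
  t   CF        PV=CF/(1+0.02925)^t    t·PV
  1        33.75        32.7909        32.7909
  2        33.75        31.8590        63.7180
  3        33.75        30.9536        92.8608
  4     1,033.75       921.1535     3,684.6141
  Σ                  1,016.7570     3,873.9838
Price P = Σ PV = 1,016.7570.
Macaulay duration = Σ(t·PV) / P = 3,873.9838 / 1,016.7570 = 3.81014 half-year periods.
In years: 3.81014 / 2 = 1.90507 years.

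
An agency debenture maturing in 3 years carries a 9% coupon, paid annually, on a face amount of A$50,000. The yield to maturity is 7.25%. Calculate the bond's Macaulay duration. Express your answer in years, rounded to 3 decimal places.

2.765 years

Periodic yield y = 0.0725. Discount each cash flow and weight by its year:
  t   CF        PV=CF/(1+0.0725)^t    t·PV
  1     4,500.00     4,195.8042     4,195.8042
  2     4,500.00     3,912.1717     7,824.3435
  3    54,500.00    44,177.8524   132,533.5572
  Σ                 52,285.8283   144,553.7048
Price P = Σ PV = 52,285.8283.
Macaulay duration = Σ(t·PV) / P = 144,553.7048 / 52,285.8283 = 2.76468 years.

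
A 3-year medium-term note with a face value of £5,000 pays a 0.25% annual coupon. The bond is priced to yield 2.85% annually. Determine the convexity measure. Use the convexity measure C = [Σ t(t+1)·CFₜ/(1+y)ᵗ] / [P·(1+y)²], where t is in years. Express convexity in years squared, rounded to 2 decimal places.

With y = 0.0285:
  t   CF        PV=CF/(1+0.0285)^t    t·PV        t(t+1)·PV
  1        12.50        12.1536        12.1536          24.3072
  2        12.50        11.8168        23.6337          70.9011
  3     5,012.50     4,607.2470    13,821.7411      55,286.9642
  Σ                  4,631.2175    13,857.5284      55,382.1725
P = 4,631.2175.
Convexity = Σ t(t+1)·PV / [P·(1+y)²] = 55,382.1725 / (4,631.2175 × 1.057812) = 11.30489.

11.30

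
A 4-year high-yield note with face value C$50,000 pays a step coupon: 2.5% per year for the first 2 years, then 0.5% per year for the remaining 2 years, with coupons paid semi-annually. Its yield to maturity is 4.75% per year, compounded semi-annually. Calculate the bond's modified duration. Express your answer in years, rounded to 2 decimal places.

Periodic yield y = 0.02375. First find Macaulay duration:
  t   CF        PV=CF/(1+0.02375)^t    t·PV
  1       625.00       610.5006       610.5006
  2       625.00       596.3376     1,192.6752
  3       625.00       582.5031     1,747.5094
  4       625.00       568.9896     2,275.9586
  5       125.00       111.1579       555.7896
  6       125.00       108.5792       651.4750
  7       125.00       106.0602       742.4217
  8    50,125.00    41,543.4986   332,347.9884
  Σ                 44,227.6269   340,124.3185
P = 44,227.6269; Macaulay duration = 340,124.3185 / 44,227.6269 = 7.69031 half-year periods = 3.84516 years.
Modified duration = D_Mac / (1 + y) = 3.84516 / 1.02375 = 3.75595 years.

3.76 years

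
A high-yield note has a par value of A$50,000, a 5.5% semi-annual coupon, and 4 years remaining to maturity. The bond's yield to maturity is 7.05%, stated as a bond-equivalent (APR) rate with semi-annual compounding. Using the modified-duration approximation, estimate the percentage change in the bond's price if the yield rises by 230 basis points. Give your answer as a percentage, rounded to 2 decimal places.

Periodic yield y = 0.03525. Modified duration first:
  t   CF        PV=CF/(1+0.03525)^t    t·PV
  1     1,375.00     1,328.1816     1,328.1816
  2     1,375.00     1,282.9574     2,565.9147
  3     1,375.00     1,239.2730     3,717.8189
  4     1,375.00     1,197.0760     4,788.3042
  5     1,375.00     1,156.3159     5,781.5796
  6     1,375.00     1,116.9436     6,701.6619
  7     1,375.00     1,078.9120     7,552.3840
  8    51,375.00    38,939.4597   311,515.6778
  Σ                 47,339.1193   343,951.5227
P = 47,339.1193; D_Mac = 7.26569 half-year periods = 3.63285 yrs; D_mod = 3.63285/(1+0.03525) = 3.50915 yrs.
ΔP/P ≈ -D_mod · Δy = -3.50915 × (+0.023) = -0.080710 = -8.0710%.

-8.07%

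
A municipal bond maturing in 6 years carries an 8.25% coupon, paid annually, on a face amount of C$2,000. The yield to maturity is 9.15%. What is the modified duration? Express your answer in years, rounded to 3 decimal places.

Periodic yield y = 0.0915. First find Macaulay duration:
  t   CF        PV=CF/(1+0.0915)^t    t·PV
  1       165.00       151.1681       151.1681
  2       165.00       138.4958       276.9915
  3       165.00       126.8857       380.6571
  4       165.00       116.2489       464.9957
  5       165.00       106.5038       532.5192
  6     2,165.00     1,280.3110     7,681.8657
  Σ                  1,919.6133     9,488.1974
P = 1,919.6133; Macaulay duration = 9,488.1974 / 1,919.6133 = 4.94276 years.
Modified duration = D_Mac / (1 + y) = 4.94276 / 1.0915 = 4.52841 years.

4.528 years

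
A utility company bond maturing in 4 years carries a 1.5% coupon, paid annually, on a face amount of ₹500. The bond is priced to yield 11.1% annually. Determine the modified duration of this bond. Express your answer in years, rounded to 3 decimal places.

Periodic yield y = 0.111. First find Macaulay duration:
  t   CF        PV=CF/(1+0.111)^t    t·PV
  1         7.50         6.7507         6.7507
  2         7.50         6.0762        12.1524
  3         7.50         5.4691        16.4074
  4       507.50       333.1040     1,332.4159
  Σ                    351.4000     1,367.7264
P = 351.4000; Macaulay duration = 1,367.7264 / 351.4000 = 3.89222 years.
Modified duration = D_Mac / (1 + y) = 3.89222 / 1.111 = 3.50335 years.

3.503 years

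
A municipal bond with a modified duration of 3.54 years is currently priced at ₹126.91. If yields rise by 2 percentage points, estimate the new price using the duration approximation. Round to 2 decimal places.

Duration approximation: ΔP/P ≈ -D_mod · Δy = -3.54 × (+0.02) = -0.070800.
New price ≈ 126.91 × (1 - 0.070800) = 117.924772.

₹117.92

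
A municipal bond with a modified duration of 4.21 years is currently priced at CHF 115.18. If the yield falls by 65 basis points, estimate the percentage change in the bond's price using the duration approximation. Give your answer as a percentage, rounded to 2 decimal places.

Duration approximation: ΔP/P ≈ -D_mod · Δy = -4.21 × (-0.0065) = +0.027365.
As a percentage: +2.7365%.

+2.74%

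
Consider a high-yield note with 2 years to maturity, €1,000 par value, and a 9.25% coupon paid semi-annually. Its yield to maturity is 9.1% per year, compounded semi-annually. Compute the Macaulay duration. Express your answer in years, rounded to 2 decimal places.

1.87 years

Periodic yield y = 0.0455. Discount each cash flow and weight by its period:
  t   CF        PV=CF/(1+0.0455)^t    t·PV
  1        46.25        44.2372        44.2372
  2        46.25        42.3120        84.6240
  3        46.25        40.4706       121.4118
  4     1,046.25       875.6677     3,502.6707
  Σ                  1,002.6875     3,752.9438
Price P = Σ PV = 1,002.6875.
Macaulay duration = Σ(t·PV) / P = 3,752.9438 / 1,002.6875 = 3.74288 half-year periods.
In years: 3.74288 / 2 = 1.87144 years.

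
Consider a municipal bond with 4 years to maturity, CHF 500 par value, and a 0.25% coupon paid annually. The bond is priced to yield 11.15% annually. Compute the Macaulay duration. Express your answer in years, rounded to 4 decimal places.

3.9810 years

Periodic yield y = 0.1115. Discount each cash flow and weight by its year:
  t   CF        PV=CF/(1+0.1115)^t    t·PV
  1         1.25         1.1246         1.1246
  2         1.25         1.0118         2.0236
  3         1.25         0.9103         2.7309
  4       501.25       328.4101     1,313.6404
  Σ                    331.4568     1,319.5195
Price P = Σ PV = 331.4568.
Macaulay duration = Σ(t·PV) / P = 1,319.5195 / 331.4568 = 3.98097 years.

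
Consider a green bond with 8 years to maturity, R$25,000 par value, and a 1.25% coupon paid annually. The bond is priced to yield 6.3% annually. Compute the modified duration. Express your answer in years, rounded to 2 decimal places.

Periodic yield y = 0.063. First find Macaulay duration:
  t   CF        PV=CF/(1+0.063)^t    t·PV
  1       312.50       293.9793       293.9793
  2       312.50       276.5563       553.1125
  3       312.50       260.1658       780.4974
  4       312.50       244.7468       978.9871
  5       312.50       230.2415     1,151.2077
  6       312.50       216.5960     1,299.5760
  7       312.50       203.7592     1,426.3142
  8    25,312.50    15,526.3340   124,210.6720
  Σ                 17,252.3789   130,694.3463
P = 17,252.3789; Macaulay duration = 130,694.3463 / 17,252.3789 = 7.57544 years.
Modified duration = D_Mac / (1 + y) = 7.57544 / 1.063 = 7.12647 years.

7.13 years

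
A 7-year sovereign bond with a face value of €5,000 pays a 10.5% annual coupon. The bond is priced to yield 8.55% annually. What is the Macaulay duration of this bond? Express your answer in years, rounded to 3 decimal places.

5.377 years

Periodic yield y = 0.0855. Discount each cash flow and weight by its year:
  t   CF        PV=CF/(1+0.0855)^t    t·PV
  1       525.00       483.6481       483.6481
  2       525.00       445.5533       891.1066
  3       525.00       410.4590     1,231.3771
  4       525.00       378.1290     1,512.5160
  5       525.00       348.3455     1,741.7273
  6       525.00       320.9078     1,925.4471
  7     5,525.00     3,111.1682    21,778.1772
  Σ                  5,498.2109    29,563.9994
Price P = Σ PV = 5,498.2109.
Macaulay duration = Σ(t·PV) / P = 29,563.9994 / 5,498.2109 = 5.37702 years.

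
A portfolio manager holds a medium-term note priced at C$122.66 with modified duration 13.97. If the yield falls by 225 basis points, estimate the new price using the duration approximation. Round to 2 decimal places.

C$161.22

Duration approximation: ΔP/P ≈ -D_mod · Δy = -13.97 × (-0.0225) = +0.314325.
New price ≈ 122.66 × (1 + 0.314325) = 161.2151045.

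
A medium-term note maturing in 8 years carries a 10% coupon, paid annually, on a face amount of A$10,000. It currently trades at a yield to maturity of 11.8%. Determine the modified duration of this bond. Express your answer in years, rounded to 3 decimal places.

Periodic yield y = 0.118. First find Macaulay duration:
  t   CF        PV=CF/(1+0.118)^t    t·PV
  1     1,000.00       894.4544       894.4544
  2     1,000.00       800.0486     1,600.0973
  3     1,000.00       715.6070     2,146.8210
  4     1,000.00       640.0778     2,560.3113
  5     1,000.00       572.5204     2,862.6021
  6     1,000.00       512.0934     3,072.5604
  7     1,000.00       458.0442     3,206.3093
  8    11,000.00     4,506.6959    36,053.5674
  Σ                  9,099.5418    52,396.7233
P = 9,099.5418; Macaulay duration = 52,396.7233 / 9,099.5418 = 5.75817 years.
Modified duration = D_Mac / (1 + y) = 5.75817 / 1.118 = 5.15042 years.

5.150 years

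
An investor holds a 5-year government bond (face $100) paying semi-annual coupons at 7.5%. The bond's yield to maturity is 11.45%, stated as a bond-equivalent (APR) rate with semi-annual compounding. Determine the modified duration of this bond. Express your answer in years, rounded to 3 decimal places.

Periodic yield y = 0.05725. First find Macaulay duration:
  t   CF        PV=CF/(1+0.05725)^t    t·PV
  1         3.75         3.5469         3.5469
  2         3.75         3.3549         6.7097
  3         3.75         3.1732         9.5196
  4         3.75         3.0014        12.0055
  5         3.75         2.8389        14.1943
  6         3.75         2.6851        16.1108
  7         3.75         2.5397        17.7781
  8         3.75         2.4022        19.2176
  9         3.75         2.2721        20.4491
  10      103.75        59.4581       594.5812
  Σ                     85.2725       714.1129
P = 85.2725; Macaulay duration = 714.1129 / 85.2725 = 8.37448 half-year periods = 4.18724 years.
Modified duration = D_Mac / (1 + y) = 4.18724 / 1.05725 = 3.96050 years.

3.960 years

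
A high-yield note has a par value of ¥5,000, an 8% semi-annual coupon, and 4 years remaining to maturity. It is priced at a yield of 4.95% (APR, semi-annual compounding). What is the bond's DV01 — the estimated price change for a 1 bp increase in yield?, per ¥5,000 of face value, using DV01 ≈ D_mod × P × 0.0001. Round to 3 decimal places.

¥1.911

Periodic yield y = 0.02475.
  t   CF        PV=CF/(1+0.02475)^t    t·PV
  1       200.00       195.1696       195.1696
  2       200.00       190.4558       380.9115
  3       200.00       185.8558       557.5675
  4       200.00       181.3670       725.4680
  5       200.00       176.9866       884.9329
  6       200.00       172.7120     1,036.2718
  7       200.00       168.5406     1,179.7841
  8     5,200.00     4,276.2189    34,209.7511
  Σ                  5,547.3062    39,169.8567
P = 5,547.3062; D_Mac = 7.06106 half-year periods = 3.53053 yrs; D_mod = 3.44526 yrs.
DV01 ≈ 3.44526 × 5,547.3062 × 0.0001 = 1.911191.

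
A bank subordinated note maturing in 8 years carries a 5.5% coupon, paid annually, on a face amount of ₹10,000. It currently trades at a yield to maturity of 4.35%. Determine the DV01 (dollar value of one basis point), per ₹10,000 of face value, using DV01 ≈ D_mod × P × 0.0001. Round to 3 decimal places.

₹6.949

Periodic yield y = 0.0435.
  t   CF        PV=CF/(1+0.0435)^t    t·PV
  1       550.00       527.0724       527.0724
  2       550.00       505.1005     1,010.2010
  3       550.00       484.0445     1,452.1336
  4       550.00       463.8664     1,855.4654
  5       550.00       444.5293     2,222.6467
  6       550.00       425.9984     2,555.9904
  7       550.00       408.2400     2,857.6797
  8    10,550.00     7,504.3457    60,034.7656
  Σ                 10,763.1971    72,515.9548
P = 10,763.1971; D_Mac = 6.73740 yrs; D_mod = 6.45654 yrs.
DV01 ≈ 6.45654 × 10,763.1971 × 0.0001 = 6.949301.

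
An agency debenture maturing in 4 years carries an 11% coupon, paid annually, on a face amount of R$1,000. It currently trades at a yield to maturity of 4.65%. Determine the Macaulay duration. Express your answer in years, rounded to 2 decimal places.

Periodic yield y = 0.0465. Discount each cash flow and weight by its year:
  t   CF        PV=CF/(1+0.0465)^t    t·PV
  1       110.00       105.1123       105.1123
  2       110.00       100.4417       200.8835
  3       110.00        95.9787       287.9362
  4     1,110.00       925.4779     3,701.9116
  Σ                  1,227.0106     4,295.8435
Price P = Σ PV = 1,227.0106.
Macaulay duration = Σ(t·PV) / P = 4,295.8435 / 1,227.0106 = 3.50106 years.

3.50 years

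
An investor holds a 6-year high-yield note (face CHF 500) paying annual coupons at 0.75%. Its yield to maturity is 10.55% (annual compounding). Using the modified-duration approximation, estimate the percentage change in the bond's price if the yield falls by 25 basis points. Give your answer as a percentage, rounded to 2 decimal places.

+1.32%

Periodic yield y = 0.1055. Modified duration first:
  t   CF        PV=CF/(1+0.1055)^t    t·PV
  1         3.75         3.3921         3.3921
  2         3.75         3.0684         6.1368
  3         3.75         2.7756         8.3268
  4         3.75         2.5107        10.0428
  5         3.75         2.2711        11.3555
  6       503.75       275.9704     1,655.8227
  Σ                    289.9884     1,695.0768
P = 289.9884; D_Mac = 5.84533 yrs; D_mod = 5.84533/(1+0.1055) = 5.28750 yrs.
ΔP/P ≈ -D_mod · Δy = -5.28750 × (-0.0025) = +0.013219 = +1.3219%.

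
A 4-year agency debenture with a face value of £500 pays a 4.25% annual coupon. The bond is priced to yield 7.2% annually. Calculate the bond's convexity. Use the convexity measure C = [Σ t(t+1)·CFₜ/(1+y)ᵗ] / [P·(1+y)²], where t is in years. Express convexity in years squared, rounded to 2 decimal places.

With y = 0.072:
  t   CF        PV=CF/(1+0.072)^t    t·PV        t(t+1)·PV
  1        21.25        19.8228        19.8228          39.6455
  2        21.25        18.4914        36.9828         110.9483
  3        21.25        17.2494        51.7483         206.9931
  4       521.25       394.6998     1,578.7993       7,893.9964
  Σ                    450.2634     1,687.3531       8,251.5833
P = 450.2634.
Convexity = Σ t(t+1)·PV / [P·(1+y)²] = 8,251.5833 / (450.2634 × 1.149184) = 15.94708.

15.95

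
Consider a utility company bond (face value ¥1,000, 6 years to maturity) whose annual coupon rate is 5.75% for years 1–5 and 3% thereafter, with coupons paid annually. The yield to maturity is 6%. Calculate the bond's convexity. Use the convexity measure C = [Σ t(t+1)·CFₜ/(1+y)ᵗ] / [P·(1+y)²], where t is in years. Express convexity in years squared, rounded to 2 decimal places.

30.97

With y = 0.06:
  t   CF        PV=CF/(1+0.06)^t    t·PV        t(t+1)·PV
  1        57.50        54.2453        54.2453         108.4906
  2        57.50        51.1748       102.3496         307.0488
  3        57.50        48.2781       144.8343         579.3373
  4        57.50        45.5454       182.1815         910.9077
  5        57.50        42.9673       214.8367       1,289.0203
  6     1,030.00       726.1094     4,356.6561      30,496.5930
  Σ                    968.3203     5,055.1036      33,691.3977
P = 968.3203.
Convexity = Σ t(t+1)·PV / [P·(1+y)²] = 33,691.3977 / (968.3203 × 1.123600) = 30.96623.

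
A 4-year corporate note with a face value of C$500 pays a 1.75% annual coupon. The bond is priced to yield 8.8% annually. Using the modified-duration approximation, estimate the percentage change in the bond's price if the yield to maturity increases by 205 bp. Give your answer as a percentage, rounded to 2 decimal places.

-7.31%

Periodic yield y = 0.088. Modified duration first:
  t   CF        PV=CF/(1+0.088)^t    t·PV
  1         8.75         8.0423         8.0423
  2         8.75         7.3918        14.7836
  3         8.75         6.7939        20.3818
  4       508.75       363.0687     1,452.2749
  Σ                    385.2967     1,495.4826
P = 385.2967; D_Mac = 3.88138 yrs; D_mod = 3.88138/(1+0.088) = 3.56744 yrs.
ΔP/P ≈ -D_mod · Δy = -3.56744 × (+0.0205) = -0.073133 = -7.3133%.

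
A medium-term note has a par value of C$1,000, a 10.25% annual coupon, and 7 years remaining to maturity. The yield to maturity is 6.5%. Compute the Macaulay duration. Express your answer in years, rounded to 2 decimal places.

5.48 years

Periodic yield y = 0.065. Discount each cash flow and weight by its year:
  t   CF        PV=CF/(1+0.065)^t    t·PV
  1       102.50        96.2441        96.2441
  2       102.50        90.3701       180.7402
  3       102.50        84.8545       254.5636
  4       102.50        79.6756       318.7025
  5       102.50        74.8128       374.0639
  6       102.50        70.2467       421.4805
  7     1,102.50       709.4656     4,966.2592
  Σ                  1,205.6695     6,612.0540
Price P = Σ PV = 1,205.6695.
Macaulay duration = Σ(t·PV) / P = 6,612.0540 / 1,205.6695 = 5.48413 years.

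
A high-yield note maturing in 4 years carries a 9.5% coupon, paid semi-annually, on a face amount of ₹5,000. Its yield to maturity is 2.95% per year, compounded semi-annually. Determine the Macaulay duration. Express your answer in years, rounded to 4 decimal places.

3.4888 years

Periodic yield y = 0.01475. Discount each cash flow and weight by its period:
  t   CF        PV=CF/(1+0.01475)^t    t·PV
  1       237.50       234.0478       234.0478
  2       237.50       230.6458       461.2915
  3       237.50       227.2932       681.8796
  4       237.50       223.9894       895.9574
  5       237.50       220.7335     1,103.6677
  6       237.50       217.5250     1,305.1502
  7       237.50       214.3632     1,500.5423
  8     5,237.50     4,658.5585    37,268.4682
  Σ                  6,227.1564    43,451.0047
Price P = Σ PV = 6,227.1564.
Macaulay duration = Σ(t·PV) / P = 43,451.0047 / 6,227.1564 = 6.97766 half-year periods.
In years: 6.97766 / 2 = 3.48883 years.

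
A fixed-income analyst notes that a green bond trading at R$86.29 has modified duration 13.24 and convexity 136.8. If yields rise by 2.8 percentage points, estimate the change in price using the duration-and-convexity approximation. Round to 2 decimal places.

-R$27.36

Duration effect: -D_mod·Δy = -13.24 × (+0.028) = -0.370720
Convexity effect: ½·C·(Δy)² = 0.5 × 136.8 × (0.028)² = +0.0536256
ΔP/P ≈ -0.370720 + 0.0536256 = -0.3170944
ΔP ≈ 86.29 × (-0.3170944) = -27.362075776.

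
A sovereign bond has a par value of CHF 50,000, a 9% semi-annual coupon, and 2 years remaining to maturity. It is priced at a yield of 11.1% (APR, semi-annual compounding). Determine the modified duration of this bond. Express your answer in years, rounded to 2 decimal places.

1.77 years

Periodic yield y = 0.0555. First find Macaulay duration:
  t   CF        PV=CF/(1+0.0555)^t    t·PV
  1     2,250.00     2,131.6911     2,131.6911
  2     2,250.00     2,019.6032     4,039.2063
  3     2,250.00     1,913.4090     5,740.2269
  4    52,250.00    42,097.2129   168,388.8518
  Σ                 48,161.9162   180,299.9762
P = 48,161.9162; Macaulay duration = 180,299.9762 / 48,161.9162 = 3.74362 half-year periods = 1.87181 years.
Modified duration = D_Mac / (1 + y) = 1.87181 / 1.0555 = 1.77339 years.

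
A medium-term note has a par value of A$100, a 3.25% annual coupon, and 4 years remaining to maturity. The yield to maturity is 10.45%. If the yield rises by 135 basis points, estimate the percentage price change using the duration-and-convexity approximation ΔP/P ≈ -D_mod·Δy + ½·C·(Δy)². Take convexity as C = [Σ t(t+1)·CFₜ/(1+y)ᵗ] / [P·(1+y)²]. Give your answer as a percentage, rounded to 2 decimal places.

-4.49%

With y = 0.1045:
  t   CF        PV=CF/(1+0.1045)^t    t·PV        t(t+1)·PV
  1         3.25         2.9425         2.9425           5.8850
  2         3.25         2.6641         5.3282          15.9847
  3         3.25         2.4120         7.2361          28.9446
  4       103.25        69.3789       277.5155       1,387.5773
  Σ                     77.3975       293.0223       1,438.3915
P = 77.3975; D_Mac = 3.78594 yrs; D_mod = 3.42774 yrs; C = 15.23416.
Duration effect: -3.42774 × (+0.0135) = -0.046274
Convexity effect: 0.5 × 15.23416 × (0.0135)² = +0.0013882
ΔP/P ≈ -0.046274 + 0.0013882 = -0.044886 = -4.4886%.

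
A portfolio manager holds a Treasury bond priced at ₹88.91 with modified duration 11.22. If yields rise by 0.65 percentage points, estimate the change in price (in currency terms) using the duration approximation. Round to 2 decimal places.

-₹6.48

Duration approximation: ΔP/P ≈ -D_mod · Δy = -11.22 × (+0.0065) = -0.072930.
ΔP ≈ 88.91 × (-0.072930) = -6.4842063.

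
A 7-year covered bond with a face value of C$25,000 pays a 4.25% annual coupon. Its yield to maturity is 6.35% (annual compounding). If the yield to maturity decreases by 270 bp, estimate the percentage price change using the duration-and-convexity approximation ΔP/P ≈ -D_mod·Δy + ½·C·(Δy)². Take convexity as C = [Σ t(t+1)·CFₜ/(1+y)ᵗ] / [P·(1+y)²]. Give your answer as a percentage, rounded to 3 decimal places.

+17.101%

With y = 0.0635:
  t   CF        PV=CF/(1+0.0635)^t    t·PV        t(t+1)·PV
  1     1,062.50       999.0597       999.0597       1,998.1194
  2     1,062.50       939.4073     1,878.8147       5,636.4441
  3     1,062.50       883.3167     2,649.9502      10,599.8008
  4     1,062.50       830.5752     3,322.3008      16,611.5041
  5     1,062.50       780.9828     3,904.9140      23,429.4839
  6     1,062.50       734.3515     4,406.1089      30,842.7621
  7    26,062.50    16,937.6679   118,563.6751     948,509.4009
  Σ                 22,105.3611   135,724.8234   1,037,627.5152
P = 22,105.3611; D_Mac = 6.13991 yrs; D_mod = 5.77330 yrs; C = 41.50199.
Duration effect: -5.77330 × (-0.027) = +0.155879
Convexity effect: 0.5 × 41.50199 × (-0.027)² = +0.0151275
ΔP/P ≈ +0.155879 + 0.0151275 = +0.171007 = +17.1007%.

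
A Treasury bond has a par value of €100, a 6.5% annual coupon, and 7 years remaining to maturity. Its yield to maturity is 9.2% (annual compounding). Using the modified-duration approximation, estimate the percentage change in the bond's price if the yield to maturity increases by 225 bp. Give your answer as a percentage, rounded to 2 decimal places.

-11.83%

Periodic yield y = 0.092. Modified duration first:
  t   CF        PV=CF/(1+0.092)^t    t·PV
  1         6.50         5.9524         5.9524
  2         6.50         5.4509        10.9018
  3         6.50         4.9917        14.9750
  4         6.50         4.5711        18.2845
  5         6.50         4.1860        20.9300
  6         6.50         3.8333        23.0000
  7       106.50        57.5163       402.6143
  Σ                     86.5017       496.6580
P = 86.5017; D_Mac = 5.74160 yrs; D_mod = 5.74160/(1+0.092) = 5.25787 yrs.
ΔP/P ≈ -D_mod · Δy = -5.25787 × (+0.0225) = -0.118302 = -11.8302%.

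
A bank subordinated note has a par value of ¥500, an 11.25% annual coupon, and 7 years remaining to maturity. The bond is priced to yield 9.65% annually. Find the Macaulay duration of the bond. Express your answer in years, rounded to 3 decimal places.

Periodic yield y = 0.0965. Discount each cash flow and weight by its year:
  t   CF        PV=CF/(1+0.0965)^t    t·PV
  1        56.25        51.2996        51.2996
  2        56.25        46.7849        93.5697
  3        56.25        42.6674       128.0023
  4        56.25        38.9124       155.6496
  5        56.25        35.4878       177.4391
  6        56.25        32.3646       194.1878
  7       556.25       291.8835     2,043.1846
  Σ                    539.4003     2,843.3328
Price P = Σ PV = 539.4003.
Macaulay duration = Σ(t·PV) / P = 2,843.3328 / 539.4003 = 5.27129 years.

5.271 years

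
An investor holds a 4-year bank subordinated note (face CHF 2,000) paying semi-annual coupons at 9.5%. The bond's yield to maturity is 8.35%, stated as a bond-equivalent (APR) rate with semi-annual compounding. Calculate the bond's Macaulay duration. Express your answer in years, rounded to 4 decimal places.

Periodic yield y = 0.04175. Discount each cash flow and weight by its period:
  t   CF        PV=CF/(1+0.04175)^t    t·PV
  1        95.00        91.1927        91.1927
  2        95.00        87.5380       175.0760
  3        95.00        84.0298       252.0893
  4        95.00        80.6621       322.6484
  5        95.00        77.4294       387.1471
  6        95.00        74.3263       445.9578
  7        95.00        71.3475       499.4328
  8     2,095.00     1,510.3443    12,082.7542
  Σ                  2,076.8701    14,256.2984
Price P = Σ PV = 2,076.8701.
Macaulay duration = Σ(t·PV) / P = 14,256.2984 / 2,076.8701 = 6.86432 half-year periods.
In years: 6.86432 / 2 = 3.43216 years.

3.4322 years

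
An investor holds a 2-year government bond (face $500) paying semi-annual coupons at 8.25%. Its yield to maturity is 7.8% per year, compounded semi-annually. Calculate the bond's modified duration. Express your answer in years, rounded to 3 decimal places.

1.814 years

Periodic yield y = 0.039. First find Macaulay duration:
  t   CF        PV=CF/(1+0.039)^t    t·PV
  1       20.625        19.8508        19.8508
  2       20.625        19.1057        38.2114
  3       20.625        18.3885        55.1656
  4      520.625       446.7482     1,786.9929
  Σ                    504.0933     1,900.2207
P = 504.0933; Macaulay duration = 1,900.2207 / 504.0933 = 3.76958 half-year periods = 1.88479 years.
Modified duration = D_Mac / (1 + y) = 1.88479 / 1.039 = 1.81404 years.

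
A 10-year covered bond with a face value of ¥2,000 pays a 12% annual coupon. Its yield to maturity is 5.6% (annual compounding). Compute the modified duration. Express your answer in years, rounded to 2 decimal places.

Periodic yield y = 0.056. First find Macaulay duration:
  t   CF        PV=CF/(1+0.056)^t    t·PV
  1       240.00       227.2727       227.2727
  2       240.00       215.2204       430.4408
  3       240.00       203.8072       611.4216
  4       240.00       192.9992       771.9969
  5       240.00       182.7644       913.8221
  6       240.00       173.0724     1,038.4342
  7       240.00       163.8943     1,147.2600
  8       240.00       155.2029     1,241.6234
  9       240.00       146.9725     1,322.7522
  10    2,240.00     1,298.9991    12,989.9906
  Σ                  2,960.2050    20,695.0144
P = 2,960.2050; Macaulay duration = 20,695.0144 / 2,960.2050 = 6.99107 years.
Modified duration = D_Mac / (1 + y) = 6.99107 / 1.056 = 6.62034 years.

6.62 years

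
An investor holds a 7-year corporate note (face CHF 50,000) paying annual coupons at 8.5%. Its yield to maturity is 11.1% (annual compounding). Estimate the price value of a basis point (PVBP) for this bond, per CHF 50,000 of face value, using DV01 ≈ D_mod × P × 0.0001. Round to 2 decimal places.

CHF 21.52

Periodic yield y = 0.111.
  t   CF        PV=CF/(1+0.111)^t    t·PV
  1     4,250.00     3,825.3825     3,825.3825
  2     4,250.00     3,443.1886     6,886.3772
  3     4,250.00     3,099.1797     9,297.5390
  4     4,250.00     2,789.5406    11,158.1626
  5     4,250.00     2,510.8377    12,554.1883
  6     4,250.00     2,259.9799    13,559.8794
  7    54,250.00    25,965.7774   181,760.4419
  Σ                 43,893.8864   239,041.9710
P = 43,893.8864; D_Mac = 5.44591 yrs; D_mod = 4.90181 yrs.
DV01 ≈ 4.90181 × 43,893.8864 × 0.0001 = 21.515929.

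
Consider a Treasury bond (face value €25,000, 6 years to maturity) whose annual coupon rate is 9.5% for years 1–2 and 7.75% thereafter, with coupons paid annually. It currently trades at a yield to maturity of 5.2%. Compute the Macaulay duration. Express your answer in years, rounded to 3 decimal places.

4.983 years

Periodic yield y = 0.052. Discount each cash flow and weight by its year:
  t   CF        PV=CF/(1+0.052)^t    t·PV
  1     2,375.00     2,257.6046     2,257.6046
  2     2,375.00     2,146.0119     4,292.0239
  3     1,937.50     1,664.1577     4,992.4732
  4     1,937.50     1,581.8990     6,327.5960
  5     1,937.50     1,503.7063     7,518.5314
  6    26,937.50    19,872.9733   119,237.8397
  Σ                 29,026.3528   144,626.0688
Price P = Σ PV = 29,026.3528.
Macaulay duration = Σ(t·PV) / P = 144,626.0688 / 29,026.3528 = 4.98258 years.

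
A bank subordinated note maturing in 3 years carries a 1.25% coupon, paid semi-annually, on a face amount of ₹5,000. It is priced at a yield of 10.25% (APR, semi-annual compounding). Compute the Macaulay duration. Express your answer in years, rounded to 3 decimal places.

Periodic yield y = 0.05125. Discount each cash flow and weight by its period:
  t   CF        PV=CF/(1+0.05125)^t    t·PV
  1        31.25        29.7265        29.7265
  2        31.25        28.2773        56.5546
  3        31.25        26.8987        80.6962
  4        31.25        25.5874       102.3496
  5        31.25        24.3400       121.6998
  6     5,031.25     3,727.6905    22,366.1429
  Σ                  3,862.5204    22,757.1696
Price P = Σ PV = 3,862.5204.
Macaulay duration = Σ(t·PV) / P = 22,757.1696 / 3,862.5204 = 5.89179 half-year periods.
In years: 5.89179 / 2 = 2.94590 years.

2.946 years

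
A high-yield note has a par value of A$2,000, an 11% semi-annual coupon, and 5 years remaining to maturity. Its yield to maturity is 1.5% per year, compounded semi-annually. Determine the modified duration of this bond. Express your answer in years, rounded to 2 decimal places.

4.14 years

Periodic yield y = 0.0075. First find Macaulay duration:
  t   CF        PV=CF/(1+0.0075)^t    t·PV
  1       110.00       109.1811       109.1811
  2       110.00       108.3684       216.7368
  3       110.00       107.5617       322.6850
  4       110.00       106.7610       427.0438
  5       110.00       105.9662       529.8311
  6       110.00       105.1774       631.0643
  7       110.00       104.3944       730.7610
  8       110.00       103.6173       828.9384
  9       110.00       102.8459       925.6135
  10    2,110.00     1,958.0867    19,580.8665
  Σ                  2,911.9601    24,302.7215
P = 2,911.9601; Macaulay duration = 24,302.7215 / 2,911.9601 = 8.34583 half-year periods = 4.17291 years.
Modified duration = D_Mac / (1 + y) = 4.17291 / 1.0075 = 4.14185 years.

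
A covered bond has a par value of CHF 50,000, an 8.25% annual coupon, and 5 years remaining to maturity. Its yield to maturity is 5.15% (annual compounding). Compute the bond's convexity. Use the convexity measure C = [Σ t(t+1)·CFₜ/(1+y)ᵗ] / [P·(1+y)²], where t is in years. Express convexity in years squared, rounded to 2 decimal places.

With y = 0.0515:
  t   CF        PV=CF/(1+0.0515)^t    t·PV        t(t+1)·PV
  1     4,125.00     3,922.9672     3,922.9672       7,845.9344
  2     4,125.00     3,730.8295     7,461.6589      22,384.9768
  3     4,125.00     3,548.1022    10,644.3066      42,577.2265
  4     4,125.00     3,374.3245    13,497.2980      67,486.4899
  5    54,125.00    42,106.7308   210,533.6542   1,263,201.9254
  Σ                 56,682.9542   246,059.8850   1,403,496.5531
P = 56,682.9542.
Convexity = Σ t(t+1)·PV / [P·(1+y)²] = 1,403,496.5531 / (56,682.9542 × 1.105652) = 22.39445.

22.39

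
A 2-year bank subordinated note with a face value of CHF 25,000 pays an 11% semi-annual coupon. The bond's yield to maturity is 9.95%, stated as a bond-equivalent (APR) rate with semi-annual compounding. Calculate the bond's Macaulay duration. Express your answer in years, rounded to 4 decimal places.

1.8505 years

Periodic yield y = 0.04975. Discount each cash flow and weight by its period:
  t   CF        PV=CF/(1+0.04975)^t    t·PV
  1     1,375.00     1,309.8357     1,309.8357
  2     1,375.00     1,247.7596     2,495.5193
  3     1,375.00     1,188.6255     3,565.8765
  4    26,375.00    21,719.4556    86,877.8223
  Σ                 25,465.6764    94,249.0538
Price P = Σ PV = 25,465.6764.
Macaulay duration = Σ(t·PV) / P = 94,249.0538 / 25,465.6764 = 3.70102 half-year periods.
In years: 3.70102 / 2 = 1.85051 years.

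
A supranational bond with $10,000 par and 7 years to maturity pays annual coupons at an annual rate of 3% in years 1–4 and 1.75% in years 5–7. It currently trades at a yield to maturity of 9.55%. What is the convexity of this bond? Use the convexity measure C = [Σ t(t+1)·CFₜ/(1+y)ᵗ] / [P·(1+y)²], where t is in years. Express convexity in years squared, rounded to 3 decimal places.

40.408

With y = 0.0955:
  t   CF        PV=CF/(1+0.0955)^t    t·PV        t(t+1)·PV
  1       300.00       273.8476       273.8476         547.6951
  2       300.00       249.9750       499.9499       1,499.8497
  3       300.00       228.1834       684.5503       2,738.2012
  4       300.00       208.2916       833.1663       4,165.8317
  5       175.00       110.9114       554.5569       3,327.3416
  6       175.00       101.2427       607.4563       4,252.1938
  7    10,175.00     5,373.3824    37,613.6765     300,909.4117
  Σ                  6,545.8340    41,067.2038     317,440.5249
P = 6,545.8340.
Convexity = Σ t(t+1)·PV / [P·(1+y)²] = 317,440.5249 / (6,545.8340 × 1.200120) = 40.40849.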